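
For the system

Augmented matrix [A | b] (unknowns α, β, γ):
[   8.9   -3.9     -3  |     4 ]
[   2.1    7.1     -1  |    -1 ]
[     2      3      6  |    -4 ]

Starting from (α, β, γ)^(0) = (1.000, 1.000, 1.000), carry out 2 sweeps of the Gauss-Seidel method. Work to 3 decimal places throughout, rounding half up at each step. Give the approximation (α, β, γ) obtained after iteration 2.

Iteration 1:
  α = (4 - (-3.9)·1.000 - (-3)·1.000) / (8.9) = 1.225
  β = (-1 - (2.1)·1.225 - (-1)·1.000) / (7.1) = -0.362
  γ = (-4 - (2)·1.225 - (3)·-0.362) / (6) = -0.894
Iteration 2:
  α = (4 - (-3.9)·-0.362 - (-3)·-0.894) / (8.9) = -0.011
  β = (-1 - (2.1)·-0.011 - (-1)·-0.894) / (7.1) = -0.264
  γ = (-4 - (2)·-0.011 - (3)·-0.264) / (6) = -0.531

(-0.011, -0.264, -0.531)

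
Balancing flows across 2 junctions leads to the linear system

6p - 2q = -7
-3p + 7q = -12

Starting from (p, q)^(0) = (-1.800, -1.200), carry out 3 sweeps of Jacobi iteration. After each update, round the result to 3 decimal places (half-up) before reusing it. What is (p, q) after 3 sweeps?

(-1.962, -2.569)

Iteration 1:
  p = (-7 - (-2)·-1.200) / (6) = -1.567
  q = (-12 - (-3)·-1.800) / (7) = -2.486
Iteration 2:
  p = (-7 - (-2)·-2.486) / (6) = -1.995
  q = (-12 - (-3)·-1.567) / (7) = -2.386
Iteration 3:
  p = (-7 - (-2)·-2.386) / (6) = -1.962
  q = (-12 - (-3)·-1.995) / (7) = -2.569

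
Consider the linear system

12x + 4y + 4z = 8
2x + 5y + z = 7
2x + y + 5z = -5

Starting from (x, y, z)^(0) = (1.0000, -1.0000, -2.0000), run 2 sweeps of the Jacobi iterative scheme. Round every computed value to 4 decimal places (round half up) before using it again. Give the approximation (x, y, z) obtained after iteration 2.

Iteration 1:
  x = (8 - (4)·-1.0000 - (4)·-2.0000) / (12) = 1.6667
  y = (7 - (2)·1.0000 - (1)·-2.0000) / (5) = 1.4000
  z = (-5 - (2)·1.0000 - (1)·-1.0000) / (5) = -1.2000
Iteration 2:
  x = (8 - (4)·1.4000 - (4)·-1.2000) / (12) = 0.6000
  y = (7 - (2)·1.6667 - (1)·-1.2000) / (5) = 0.9733
  z = (-5 - (2)·1.6667 - (1)·1.4000) / (5) = -1.9467

(0.6000, 0.9733, -1.9467)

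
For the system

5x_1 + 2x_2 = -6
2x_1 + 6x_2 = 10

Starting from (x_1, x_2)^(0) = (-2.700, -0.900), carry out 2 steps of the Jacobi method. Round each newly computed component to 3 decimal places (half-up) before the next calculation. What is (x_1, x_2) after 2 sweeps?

Iteration 1:
  x_1 = (-6 - (2)·-0.900) / (5) = -0.840
  x_2 = (10 - (2)·-2.700) / (6) = 2.567
Iteration 2:
  x_1 = (-6 - (2)·2.567) / (5) = -2.227
  x_2 = (10 - (2)·-0.840) / (6) = 1.947

(-2.227, 1.947)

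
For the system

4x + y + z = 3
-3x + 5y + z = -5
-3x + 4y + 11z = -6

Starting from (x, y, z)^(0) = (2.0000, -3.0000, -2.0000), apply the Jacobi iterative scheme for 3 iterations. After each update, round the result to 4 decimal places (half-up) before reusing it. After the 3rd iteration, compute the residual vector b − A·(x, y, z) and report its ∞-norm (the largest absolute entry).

4.4129

Iteration 1:
  x = (3 - (1)·-3.0000 - (1)·-2.0000) / (4) = 2.0000
  y = (-5 - (-3)·2.0000 - (1)·-2.0000) / (5) = 0.6000
  z = (-6 - (-3)·2.0000 - (4)·-3.0000) / (11) = 1.0909
Iteration 2:
  x = (3 - (1)·0.6000 - (1)·1.0909) / (4) = 0.3273
  y = (-5 - (-3)·2.0000 - (1)·1.0909) / (5) = -0.0182
  z = (-6 - (-3)·2.0000 - (4)·0.6000) / (11) = -0.2182
Iteration 3:
  x = (3 - (1)·-0.0182 - (1)·-0.2182) / (4) = 0.8091
  y = (-5 - (-3)·0.3273 - (1)·-0.2182) / (5) = -0.7600
  z = (-6 - (-3)·0.3273 - (4)·-0.0182) / (11) = -0.4496
Residual b − A·x = (0.9732, 1.6769, 4.4129); ∞-norm = 4.4129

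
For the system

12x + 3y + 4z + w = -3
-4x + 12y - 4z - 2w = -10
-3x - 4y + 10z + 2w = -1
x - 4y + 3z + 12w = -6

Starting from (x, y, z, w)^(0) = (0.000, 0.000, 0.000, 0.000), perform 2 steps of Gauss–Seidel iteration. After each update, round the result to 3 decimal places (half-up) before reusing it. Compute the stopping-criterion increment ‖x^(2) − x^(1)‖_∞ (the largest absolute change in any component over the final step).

0.464

Iteration 1:
  x = (-3 - (3)·0.000 - (4)·0.000 - (1)·0.000) / (12) = -0.250
  y = (-10 - (-4)·-0.250 - (-4)·0.000 - (-2)·0.000) / (12) = -0.917
  z = (-1 - (-3)·-0.250 - (-4)·-0.917 - (2)·0.000) / (10) = -0.542
  w = (-6 - (1)·-0.250 - (-4)·-0.917 - (3)·-0.542) / (12) = -0.649
Iteration 2:
  x = (-3 - (3)·-0.917 - (4)·-0.542 - (1)·-0.649) / (12) = 0.214
  y = (-10 - (-4)·0.214 - (-4)·-0.542 - (-2)·-0.649) / (12) = -1.051
  z = (-1 - (-3)·0.214 - (-4)·-1.051 - (2)·-0.649) / (10) = -0.326
  w = (-6 - (1)·0.214 - (-4)·-1.051 - (3)·-0.326) / (12) = -0.787
Change: (0.464, -0.134, 0.216, -0.138) → max |·| = 0.464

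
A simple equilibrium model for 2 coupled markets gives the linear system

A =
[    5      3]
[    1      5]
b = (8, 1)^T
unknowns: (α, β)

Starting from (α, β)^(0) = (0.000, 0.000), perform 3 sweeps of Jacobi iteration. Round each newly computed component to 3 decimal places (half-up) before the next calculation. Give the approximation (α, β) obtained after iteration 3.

Iteration 1:
  α = (8 - (3)·0.000) / (5) = 1.600
  β = (1 - (1)·0.000) / (5) = 0.200
Iteration 2:
  α = (8 - (3)·0.200) / (5) = 1.480
  β = (1 - (1)·1.600) / (5) = -0.120
Iteration 3:
  α = (8 - (3)·-0.120) / (5) = 1.672
  β = (1 - (1)·1.480) / (5) = -0.096

(1.672, -0.096)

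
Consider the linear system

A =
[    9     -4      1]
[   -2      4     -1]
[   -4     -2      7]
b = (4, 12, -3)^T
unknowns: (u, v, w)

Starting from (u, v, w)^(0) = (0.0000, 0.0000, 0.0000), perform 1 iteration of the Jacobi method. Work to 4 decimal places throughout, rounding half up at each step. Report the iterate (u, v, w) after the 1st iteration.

Iteration 1:
  u = (4 - (-4)·0.0000 - (1)·0.0000) / (9) = 0.4444
  v = (12 - (-2)·0.0000 - (-1)·0.0000) / (4) = 3.0000
  w = (-3 - (-4)·0.0000 - (-2)·0.0000) / (7) = -0.4286

(0.4444, 3.0000, -0.4286)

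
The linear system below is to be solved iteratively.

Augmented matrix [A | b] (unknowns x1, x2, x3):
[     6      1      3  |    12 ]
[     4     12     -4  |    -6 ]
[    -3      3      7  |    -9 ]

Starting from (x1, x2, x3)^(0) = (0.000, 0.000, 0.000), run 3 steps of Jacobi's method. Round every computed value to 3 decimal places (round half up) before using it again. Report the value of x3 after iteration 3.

0.566

Iteration 1:
  x1 = (12 - (1)·0.000 - (3)·0.000) / (6) = 2.000
  x2 = (-6 - (4)·0.000 - (-4)·0.000) / (12) = -0.500
  x3 = (-9 - (-3)·0.000 - (3)·0.000) / (7) = -1.286
Iteration 2:
  x1 = (12 - (1)·-0.500 - (3)·-1.286) / (6) = 2.726
  x2 = (-6 - (4)·2.000 - (-4)·-1.286) / (12) = -1.595
  x3 = (-9 - (-3)·2.000 - (3)·-0.500) / (7) = -0.214
Iteration 3:
  x1 = (12 - (1)·-1.595 - (3)·-0.214) / (6) = 2.373
  x2 = (-6 - (4)·2.726 - (-4)·-0.214) / (12) = -1.480
  x3 = (-9 - (-3)·2.726 - (3)·-1.595) / (7) = 0.566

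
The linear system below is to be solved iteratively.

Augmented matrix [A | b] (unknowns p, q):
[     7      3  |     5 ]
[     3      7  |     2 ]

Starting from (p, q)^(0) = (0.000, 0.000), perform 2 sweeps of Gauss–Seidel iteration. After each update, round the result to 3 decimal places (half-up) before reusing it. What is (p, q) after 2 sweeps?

Iteration 1:
  p = (5 - (3)·0.000) / (7) = 0.714
  q = (2 - (3)·0.714) / (7) = -0.020
Iteration 2:
  p = (5 - (3)·-0.020) / (7) = 0.723
  q = (2 - (3)·0.723) / (7) = -0.024

(0.723, -0.024)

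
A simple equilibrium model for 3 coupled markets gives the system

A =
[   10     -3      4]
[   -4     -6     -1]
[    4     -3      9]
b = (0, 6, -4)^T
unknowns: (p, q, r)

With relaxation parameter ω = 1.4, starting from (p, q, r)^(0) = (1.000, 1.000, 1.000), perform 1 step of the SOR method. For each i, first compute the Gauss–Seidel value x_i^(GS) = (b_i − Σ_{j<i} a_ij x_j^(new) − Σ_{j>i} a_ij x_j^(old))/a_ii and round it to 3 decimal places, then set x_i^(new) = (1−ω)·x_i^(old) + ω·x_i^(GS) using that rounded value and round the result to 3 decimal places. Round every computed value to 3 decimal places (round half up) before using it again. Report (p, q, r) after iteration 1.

Iteration 1:
  p: GS value = (0 - (-3)·1.000 - (4)·1.000) / (10) = -0.100;  p ← (1−ω)·1.000 + ω·-0.100 = -0.540
  q: GS value = (6 - (-4)·-0.540 - (-1)·1.000) / (-6) = -0.807;  q ← (1−ω)·1.000 + ω·-0.807 = -1.530
  r: GS value = (-4 - (4)·-0.540 - (-3)·-1.530) / (9) = -0.714;  r ← (1−ω)·1.000 + ω·-0.714 = -1.400

(-0.540, -1.530, -1.400)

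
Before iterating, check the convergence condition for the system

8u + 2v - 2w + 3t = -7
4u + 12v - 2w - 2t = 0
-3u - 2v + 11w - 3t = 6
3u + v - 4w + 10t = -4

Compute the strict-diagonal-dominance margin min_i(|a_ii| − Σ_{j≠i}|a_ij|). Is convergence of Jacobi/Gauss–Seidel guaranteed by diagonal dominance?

row 1: |8| − (2+2+3) = 1
row 2: |12| − (4+2+2) = 4
row 3: |11| − (3+2+3) = 3
row 4: |10| − (3+1+4) = 2
minimum over rows = 1 → strictly diagonally dominant (convergence guaranteed)

1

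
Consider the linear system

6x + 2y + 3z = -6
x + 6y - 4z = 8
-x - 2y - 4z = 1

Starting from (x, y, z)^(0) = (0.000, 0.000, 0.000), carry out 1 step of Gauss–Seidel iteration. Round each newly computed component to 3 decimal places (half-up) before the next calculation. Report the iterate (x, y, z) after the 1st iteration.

Iteration 1:
  x = (-6 - (2)·0.000 - (3)·0.000) / (6) = -1.000
  y = (8 - (1)·-1.000 - (-4)·0.000) / (6) = 1.500
  z = (1 - (-1)·-1.000 - (-2)·1.500) / (-4) = -0.750

(-1.000, 1.500, -0.750)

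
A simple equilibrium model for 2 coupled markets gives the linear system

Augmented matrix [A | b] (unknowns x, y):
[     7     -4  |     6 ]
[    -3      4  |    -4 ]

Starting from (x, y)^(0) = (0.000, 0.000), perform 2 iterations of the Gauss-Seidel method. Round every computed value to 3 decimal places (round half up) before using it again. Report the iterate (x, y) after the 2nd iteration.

(0.653, -0.510)

Iteration 1:
  x = (6 - (-4)·0.000) / (7) = 0.857
  y = (-4 - (-3)·0.857) / (4) = -0.357
Iteration 2:
  x = (6 - (-4)·-0.357) / (7) = 0.653
  y = (-4 - (-3)·0.653) / (4) = -0.510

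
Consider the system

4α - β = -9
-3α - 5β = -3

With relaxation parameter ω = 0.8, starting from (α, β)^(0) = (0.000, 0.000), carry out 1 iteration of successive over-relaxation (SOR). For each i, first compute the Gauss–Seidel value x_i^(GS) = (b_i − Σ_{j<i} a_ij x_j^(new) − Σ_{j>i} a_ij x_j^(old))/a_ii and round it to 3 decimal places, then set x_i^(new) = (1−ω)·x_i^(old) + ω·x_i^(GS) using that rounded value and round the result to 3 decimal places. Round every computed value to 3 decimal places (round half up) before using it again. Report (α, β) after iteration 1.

(-1.800, 1.344)

Iteration 1:
  α: GS value = (-9 - (-1)·0.000) / (4) = -2.250;  α ← (1−ω)·0.000 + ω·-2.250 = -1.800
  β: GS value = (-3 - (-3)·-1.800) / (-5) = 1.680;  β ← (1−ω)·0.000 + ω·1.680 = 1.344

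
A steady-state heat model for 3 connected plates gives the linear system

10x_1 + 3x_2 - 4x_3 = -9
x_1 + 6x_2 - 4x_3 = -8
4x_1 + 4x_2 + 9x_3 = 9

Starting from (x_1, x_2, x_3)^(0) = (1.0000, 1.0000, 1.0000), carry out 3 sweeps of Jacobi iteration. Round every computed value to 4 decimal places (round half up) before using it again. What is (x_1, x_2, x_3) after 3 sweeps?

(0.1281, -0.0818, 1.7696)

Iteration 1:
  x_1 = (-9 - (3)·1.0000 - (-4)·1.0000) / (10) = -0.8000
  x_2 = (-8 - (1)·1.0000 - (-4)·1.0000) / (6) = -0.8333
  x_3 = (9 - (4)·1.0000 - (4)·1.0000) / (9) = 0.1111
Iteration 2:
  x_1 = (-9 - (3)·-0.8333 - (-4)·0.1111) / (10) = -0.6056
  x_2 = (-8 - (1)·-0.8000 - (-4)·0.1111) / (6) = -1.1259
  x_3 = (9 - (4)·-0.8000 - (4)·-0.8333) / (9) = 1.7259
Iteration 3:
  x_1 = (-9 - (3)·-1.1259 - (-4)·1.7259) / (10) = 0.1281
  x_2 = (-8 - (1)·-0.6056 - (-4)·1.7259) / (6) = -0.0818
  x_3 = (9 - (4)·-0.6056 - (4)·-1.1259) / (9) = 1.7696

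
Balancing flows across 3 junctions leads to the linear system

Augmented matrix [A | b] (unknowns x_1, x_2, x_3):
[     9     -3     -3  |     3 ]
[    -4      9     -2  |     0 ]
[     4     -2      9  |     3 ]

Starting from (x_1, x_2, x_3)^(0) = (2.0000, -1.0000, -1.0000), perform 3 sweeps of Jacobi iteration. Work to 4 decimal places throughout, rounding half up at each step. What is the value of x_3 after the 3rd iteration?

0.1303

Iteration 1:
  x_1 = (3 - (-3)·-1.0000 - (-3)·-1.0000) / (9) = -0.3333
  x_2 = (0 - (-4)·2.0000 - (-2)·-1.0000) / (9) = 0.6667
  x_3 = (3 - (4)·2.0000 - (-2)·-1.0000) / (9) = -0.7778
Iteration 2:
  x_1 = (3 - (-3)·0.6667 - (-3)·-0.7778) / (9) = 0.2963
  x_2 = (0 - (-4)·-0.3333 - (-2)·-0.7778) / (9) = -0.3210
  x_3 = (3 - (4)·-0.3333 - (-2)·0.6667) / (9) = 0.6296
Iteration 3:
  x_1 = (3 - (-3)·-0.3210 - (-3)·0.6296) / (9) = 0.4362
  x_2 = (0 - (-4)·0.2963 - (-2)·0.6296) / (9) = 0.2716
  x_3 = (3 - (4)·0.2963 - (-2)·-0.3210) / (9) = 0.1303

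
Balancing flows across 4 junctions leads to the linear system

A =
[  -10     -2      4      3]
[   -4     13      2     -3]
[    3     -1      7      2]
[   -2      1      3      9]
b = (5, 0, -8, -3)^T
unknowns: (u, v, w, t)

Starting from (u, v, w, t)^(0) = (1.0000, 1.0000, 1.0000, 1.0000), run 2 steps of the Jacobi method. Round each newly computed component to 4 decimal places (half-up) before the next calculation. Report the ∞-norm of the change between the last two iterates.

Iteration 1:
  u = (5 - (-2)·1.0000 - (4)·1.0000 - (3)·1.0000) / (-10) = 0.0000
  v = (0 - (-4)·1.0000 - (2)·1.0000 - (-3)·1.0000) / (13) = 0.3846
  w = (-8 - (3)·1.0000 - (-1)·1.0000 - (2)·1.0000) / (7) = -1.7143
  t = (-3 - (-2)·1.0000 - (1)·1.0000 - (3)·1.0000) / (9) = -0.5556
Iteration 2:
  u = (5 - (-2)·0.3846 - (4)·-1.7143 - (3)·-0.5556) / (-10) = -1.4293
  v = (0 - (-4)·0.0000 - (2)·-1.7143 - (-3)·-0.5556) / (13) = 0.1355
  w = (-8 - (3)·0.0000 - (-1)·0.3846 - (2)·-0.5556) / (7) = -0.9292
  t = (-3 - (-2)·0.0000 - (1)·0.3846 - (3)·-1.7143) / (9) = 0.1954
Change: (-1.4293, -0.2491, 0.7851, 0.7510) → max |·| = 1.4293

1.4293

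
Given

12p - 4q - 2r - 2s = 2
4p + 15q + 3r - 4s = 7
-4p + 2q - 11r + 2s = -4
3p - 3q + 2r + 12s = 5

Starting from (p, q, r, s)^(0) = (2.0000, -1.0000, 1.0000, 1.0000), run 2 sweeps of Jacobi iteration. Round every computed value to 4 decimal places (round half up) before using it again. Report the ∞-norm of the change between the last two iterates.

Iteration 1:
  p = (2 - (-4)·-1.0000 - (-2)·1.0000 - (-2)·1.0000) / (12) = 0.1667
  q = (7 - (4)·2.0000 - (3)·1.0000 - (-4)·1.0000) / (15) = 0.0000
  r = (-4 - (-4)·2.0000 - (2)·-1.0000 - (2)·1.0000) / (-11) = -0.3636
  s = (5 - (3)·2.0000 - (-3)·-1.0000 - (2)·1.0000) / (12) = -0.5000
Iteration 2:
  p = (2 - (-4)·0.0000 - (-2)·-0.3636 - (-2)·-0.5000) / (12) = 0.0227
  q = (7 - (4)·0.1667 - (3)·-0.3636 - (-4)·-0.5000) / (15) = 0.3616
  r = (-4 - (-4)·0.1667 - (2)·0.0000 - (2)·-0.5000) / (-11) = 0.2121
  s = (5 - (3)·0.1667 - (-3)·0.0000 - (2)·-0.3636) / (12) = 0.4356
Change: (-0.1440, 0.3616, 0.5757, 0.9356) → max |·| = 0.9356

0.9356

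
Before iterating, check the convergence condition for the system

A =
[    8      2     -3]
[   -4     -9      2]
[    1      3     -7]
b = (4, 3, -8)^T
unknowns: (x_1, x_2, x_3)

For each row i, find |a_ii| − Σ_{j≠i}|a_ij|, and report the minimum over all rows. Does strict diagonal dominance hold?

3

row 1: |8| − (2+3) = 3
row 2: |-9| − (4+2) = 3
row 3: |-7| − (1+3) = 3
minimum over rows = 3 → strictly diagonally dominant (convergence guaranteed)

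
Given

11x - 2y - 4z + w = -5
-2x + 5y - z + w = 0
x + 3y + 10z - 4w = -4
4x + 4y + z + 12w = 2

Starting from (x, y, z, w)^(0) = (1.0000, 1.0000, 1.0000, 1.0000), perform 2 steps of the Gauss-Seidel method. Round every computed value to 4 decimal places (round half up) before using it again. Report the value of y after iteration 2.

-0.2212

Iteration 1:
  x = (-5 - (-2)·1.0000 - (-4)·1.0000 - (1)·1.0000) / (11) = 0.0000
  y = (0 - (-2)·0.0000 - (-1)·1.0000 - (1)·1.0000) / (5) = 0.0000
  z = (-4 - (1)·0.0000 - (3)·0.0000 - (-4)·1.0000) / (10) = 0.0000
  w = (2 - (4)·0.0000 - (4)·0.0000 - (1)·0.0000) / (12) = 0.1667
Iteration 2:
  x = (-5 - (-2)·0.0000 - (-4)·0.0000 - (1)·0.1667) / (11) = -0.4697
  y = (0 - (-2)·-0.4697 - (-1)·0.0000 - (1)·0.1667) / (5) = -0.2212
  z = (-4 - (1)·-0.4697 - (3)·-0.2212 - (-4)·0.1667) / (10) = -0.2200
  w = (2 - (4)·-0.4697 - (4)·-0.2212 - (1)·-0.2200) / (12) = 0.4153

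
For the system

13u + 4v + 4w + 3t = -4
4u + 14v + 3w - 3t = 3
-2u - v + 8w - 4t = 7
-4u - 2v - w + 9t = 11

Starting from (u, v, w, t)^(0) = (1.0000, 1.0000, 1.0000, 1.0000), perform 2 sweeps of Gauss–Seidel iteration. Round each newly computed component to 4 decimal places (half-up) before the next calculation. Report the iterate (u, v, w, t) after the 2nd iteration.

(-1.0515, 0.4727, 1.1505, 0.9878)

Iteration 1:
  u = (-4 - (4)·1.0000 - (4)·1.0000 - (3)·1.0000) / (13) = -1.1538
  v = (3 - (4)·-1.1538 - (3)·1.0000 - (-3)·1.0000) / (14) = 0.5439
  w = (7 - (-2)·-1.1538 - (-1)·0.5439 - (-4)·1.0000) / (8) = 1.1545
  t = (11 - (-4)·-1.1538 - (-2)·0.5439 - (-1)·1.1545) / (9) = 0.9586
Iteration 2:
  u = (-4 - (4)·0.5439 - (4)·1.1545 - (3)·0.9586) / (13) = -1.0515
  v = (3 - (4)·-1.0515 - (3)·1.1545 - (-3)·0.9586) / (14) = 0.4727
  w = (7 - (-2)·-1.0515 - (-1)·0.4727 - (-4)·0.9586) / (8) = 1.1505
  t = (11 - (-4)·-1.0515 - (-2)·0.4727 - (-1)·1.1505) / (9) = 0.9878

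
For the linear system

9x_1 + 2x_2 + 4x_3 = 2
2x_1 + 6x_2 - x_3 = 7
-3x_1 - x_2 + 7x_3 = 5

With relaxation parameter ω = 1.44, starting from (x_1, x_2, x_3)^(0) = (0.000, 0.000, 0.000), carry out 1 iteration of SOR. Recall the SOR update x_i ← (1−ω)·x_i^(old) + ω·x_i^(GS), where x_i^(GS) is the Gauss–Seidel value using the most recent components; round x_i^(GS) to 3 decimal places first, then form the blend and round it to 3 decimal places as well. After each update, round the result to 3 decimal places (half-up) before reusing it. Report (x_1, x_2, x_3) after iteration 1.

(0.320, 1.526, 1.539)

Iteration 1:
  x_1: GS value = (2 - (2)·0.000 - (4)·0.000) / (9) = 0.222;  x_1 ← (1−ω)·0.000 + ω·0.222 = 0.320
  x_2: GS value = (7 - (2)·0.320 - (-1)·0.000) / (6) = 1.060;  x_2 ← (1−ω)·0.000 + ω·1.060 = 1.526
  x_3: GS value = (5 - (-3)·0.320 - (-1)·1.526) / (7) = 1.069;  x_3 ← (1−ω)·0.000 + ω·1.069 = 1.539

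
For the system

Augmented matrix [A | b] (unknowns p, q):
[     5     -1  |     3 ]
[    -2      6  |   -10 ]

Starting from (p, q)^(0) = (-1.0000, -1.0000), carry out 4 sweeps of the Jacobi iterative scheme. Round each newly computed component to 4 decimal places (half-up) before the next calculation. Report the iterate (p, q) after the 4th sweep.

(0.2800, -1.5689)

Iteration 1:
  p = (3 - (-1)·-1.0000) / (5) = 0.4000
  q = (-10 - (-2)·-1.0000) / (6) = -2.0000
Iteration 2:
  p = (3 - (-1)·-2.0000) / (5) = 0.2000
  q = (-10 - (-2)·0.4000) / (6) = -1.5333
Iteration 3:
  p = (3 - (-1)·-1.5333) / (5) = 0.2933
  q = (-10 - (-2)·0.2000) / (6) = -1.6000
Iteration 4:
  p = (3 - (-1)·-1.6000) / (5) = 0.2800
  q = (-10 - (-2)·0.2933) / (6) = -1.5689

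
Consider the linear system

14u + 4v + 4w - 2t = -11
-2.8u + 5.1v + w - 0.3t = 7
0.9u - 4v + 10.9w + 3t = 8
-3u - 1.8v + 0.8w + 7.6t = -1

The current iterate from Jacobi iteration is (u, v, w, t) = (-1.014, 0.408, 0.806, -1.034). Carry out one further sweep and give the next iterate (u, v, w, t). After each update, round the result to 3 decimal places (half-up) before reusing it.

One sweep:
  u = (-11 - (4)·0.408 - (4)·0.806 - (-2)·-1.034) / (14) = -1.280
  v = (7 - (-2.8)·-1.014 - (1)·0.806 - (-0.3)·-1.034) / (5.1) = 0.597
  w = (8 - (0.9)·-1.014 - (-4)·0.408 - (3)·-1.034) / (10.9) = 1.252
  t = (-1 - (-3)·-1.014 - (-1.8)·0.408 - (0.8)·0.806) / (7.6) = -0.520

(-1.280, 0.597, 1.252, -0.520)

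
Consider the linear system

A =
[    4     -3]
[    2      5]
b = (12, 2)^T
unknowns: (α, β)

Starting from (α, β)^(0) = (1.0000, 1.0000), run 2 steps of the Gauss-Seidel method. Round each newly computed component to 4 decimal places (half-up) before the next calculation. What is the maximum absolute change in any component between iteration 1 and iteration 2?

1.5750

Iteration 1:
  α = (12 - (-3)·1.0000) / (4) = 3.7500
  β = (2 - (2)·3.7500) / (5) = -1.1000
Iteration 2:
  α = (12 - (-3)·-1.1000) / (4) = 2.1750
  β = (2 - (2)·2.1750) / (5) = -0.4700
Change: (-1.5750, 0.6300) → max |·| = 1.5750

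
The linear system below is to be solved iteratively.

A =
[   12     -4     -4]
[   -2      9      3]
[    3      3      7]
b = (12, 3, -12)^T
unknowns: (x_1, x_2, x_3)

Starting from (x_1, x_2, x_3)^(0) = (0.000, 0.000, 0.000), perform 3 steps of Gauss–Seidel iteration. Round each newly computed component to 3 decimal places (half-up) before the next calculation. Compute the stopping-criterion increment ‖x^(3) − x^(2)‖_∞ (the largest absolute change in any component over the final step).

Iteration 1:
  x_1 = (12 - (-4)·0.000 - (-4)·0.000) / (12) = 1.000
  x_2 = (3 - (-2)·1.000 - (3)·0.000) / (9) = 0.556
  x_3 = (-12 - (3)·1.000 - (3)·0.556) / (7) = -2.381
Iteration 2:
  x_1 = (12 - (-4)·0.556 - (-4)·-2.381) / (12) = 0.392
  x_2 = (3 - (-2)·0.392 - (3)·-2.381) / (9) = 1.214
  x_3 = (-12 - (3)·0.392 - (3)·1.214) / (7) = -2.403
Iteration 3:
  x_1 = (12 - (-4)·1.214 - (-4)·-2.403) / (12) = 0.604
  x_2 = (3 - (-2)·0.604 - (3)·-2.403) / (9) = 1.269
  x_3 = (-12 - (3)·0.604 - (3)·1.269) / (7) = -2.517
Change: (0.212, 0.055, -0.114) → max |·| = 0.212

0.212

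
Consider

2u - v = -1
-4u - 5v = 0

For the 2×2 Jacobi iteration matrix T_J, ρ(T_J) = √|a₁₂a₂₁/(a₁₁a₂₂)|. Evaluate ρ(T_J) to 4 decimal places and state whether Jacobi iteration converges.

a₁₂a₂₁/(a₁₁a₂₂) = (-1)·(-4) / ((2)·(-5)) = -0.400000
ρ = √|-0.400000| = √0.400000 = 0.6325
ρ < 1, so Jacobi converges

0.6325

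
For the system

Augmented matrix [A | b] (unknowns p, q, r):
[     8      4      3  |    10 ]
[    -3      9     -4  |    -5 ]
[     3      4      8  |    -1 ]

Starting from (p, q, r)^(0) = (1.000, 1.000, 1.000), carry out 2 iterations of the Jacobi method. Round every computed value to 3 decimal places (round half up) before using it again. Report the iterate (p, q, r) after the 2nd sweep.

Iteration 1:
  p = (10 - (4)·1.000 - (3)·1.000) / (8) = 0.375
  q = (-5 - (-3)·1.000 - (-4)·1.000) / (9) = 0.222
  r = (-1 - (3)·1.000 - (4)·1.000) / (8) = -1.000
Iteration 2:
  p = (10 - (4)·0.222 - (3)·-1.000) / (8) = 1.514
  q = (-5 - (-3)·0.375 - (-4)·-1.000) / (9) = -0.875
  r = (-1 - (3)·0.375 - (4)·0.222) / (8) = -0.377

(1.514, -0.875, -0.377)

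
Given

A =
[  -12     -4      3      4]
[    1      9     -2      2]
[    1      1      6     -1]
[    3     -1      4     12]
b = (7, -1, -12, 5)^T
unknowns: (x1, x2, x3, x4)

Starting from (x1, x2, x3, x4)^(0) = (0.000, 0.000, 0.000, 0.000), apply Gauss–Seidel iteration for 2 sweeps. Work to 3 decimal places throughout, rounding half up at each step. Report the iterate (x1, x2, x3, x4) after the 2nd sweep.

Iteration 1:
  x1 = (7 - (-4)·0.000 - (3)·0.000 - (4)·0.000) / (-12) = -0.583
  x2 = (-1 - (1)·-0.583 - (-2)·0.000 - (2)·0.000) / (9) = -0.046
  x3 = (-12 - (1)·-0.583 - (1)·-0.046 - (-1)·0.000) / (6) = -1.895
  x4 = (5 - (3)·-0.583 - (-1)·-0.046 - (4)·-1.895) / (12) = 1.190
Iteration 2:
  x1 = (7 - (-4)·-0.046 - (3)·-1.895 - (4)·1.190) / (-12) = -0.645
  x2 = (-1 - (1)·-0.645 - (-2)·-1.895 - (2)·1.190) / (9) = -0.725
  x3 = (-12 - (1)·-0.645 - (1)·-0.725 - (-1)·1.190) / (6) = -1.573
  x4 = (5 - (3)·-0.645 - (-1)·-0.725 - (4)·-1.573) / (12) = 1.042

(-0.645, -0.725, -1.573, 1.042)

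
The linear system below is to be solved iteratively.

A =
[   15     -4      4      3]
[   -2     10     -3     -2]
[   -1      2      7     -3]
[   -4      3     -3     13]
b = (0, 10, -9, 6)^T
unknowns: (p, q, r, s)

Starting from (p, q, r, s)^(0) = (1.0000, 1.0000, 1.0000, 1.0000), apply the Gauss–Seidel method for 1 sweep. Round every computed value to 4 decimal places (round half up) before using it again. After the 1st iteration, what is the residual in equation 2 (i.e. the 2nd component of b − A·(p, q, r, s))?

-9.3839

Iteration 1:
  p = (0 - (-4)·1.0000 - (4)·1.0000 - (3)·1.0000) / (15) = -0.2000
  q = (10 - (-2)·-0.2000 - (-3)·1.0000 - (-2)·1.0000) / (10) = 1.4600
  r = (-9 - (-1)·-0.2000 - (2)·1.4600 - (-3)·1.0000) / (7) = -1.3029
  s = (6 - (-4)·-0.2000 - (3)·1.4600 - (-3)·-1.3029) / (13) = -0.2376
Residual b − A·x = (14.7644, -9.3839, -3.7125, 0.0001)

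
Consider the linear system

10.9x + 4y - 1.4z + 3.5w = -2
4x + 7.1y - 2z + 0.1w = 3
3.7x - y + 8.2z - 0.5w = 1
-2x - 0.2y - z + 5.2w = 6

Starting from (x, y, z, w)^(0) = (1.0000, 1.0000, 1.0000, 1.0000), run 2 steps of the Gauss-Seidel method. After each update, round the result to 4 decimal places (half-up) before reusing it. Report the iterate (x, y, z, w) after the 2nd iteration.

(-0.8392, 1.0648, 0.6937, 1.0054)

Iteration 1:
  x = (-2 - (4)·1.0000 - (-1.4)·1.0000 - (3.5)·1.0000) / (10.9) = -0.7431
  y = (3 - (4)·-0.7431 - (-2)·1.0000 - (0.1)·1.0000) / (7.1) = 1.1088
  z = (1 - (3.7)·-0.7431 - (-1)·1.1088 - (-0.5)·1.0000) / (8.2) = 0.6534
  w = (6 - (-2)·-0.7431 - (-0.2)·1.1088 - (-1)·0.6534) / (5.2) = 1.0363
Iteration 2:
  x = (-2 - (4)·1.1088 - (-1.4)·0.6534 - (3.5)·1.0363) / (10.9) = -0.8392
  y = (3 - (4)·-0.8392 - (-2)·0.6534 - (0.1)·1.0363) / (7.1) = 1.0648
  z = (1 - (3.7)·-0.8392 - (-1)·1.0648 - (-0.5)·1.0363) / (8.2) = 0.6937
  w = (6 - (-2)·-0.8392 - (-0.2)·1.0648 - (-1)·0.6937) / (5.2) = 1.0054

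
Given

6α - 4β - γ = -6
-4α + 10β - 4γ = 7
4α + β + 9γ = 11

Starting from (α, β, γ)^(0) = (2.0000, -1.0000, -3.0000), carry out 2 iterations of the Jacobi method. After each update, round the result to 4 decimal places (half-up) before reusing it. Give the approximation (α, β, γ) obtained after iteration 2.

(-0.7259, 0.0111, 2.1519)

Iteration 1:
  α = (-6 - (-4)·-1.0000 - (-1)·-3.0000) / (6) = -2.1667
  β = (7 - (-4)·2.0000 - (-4)·-3.0000) / (10) = 0.3000
  γ = (11 - (4)·2.0000 - (1)·-1.0000) / (9) = 0.4444
Iteration 2:
  α = (-6 - (-4)·0.3000 - (-1)·0.4444) / (6) = -0.7259
  β = (7 - (-4)·-2.1667 - (-4)·0.4444) / (10) = 0.0111
  γ = (11 - (4)·-2.1667 - (1)·0.3000) / (9) = 2.1519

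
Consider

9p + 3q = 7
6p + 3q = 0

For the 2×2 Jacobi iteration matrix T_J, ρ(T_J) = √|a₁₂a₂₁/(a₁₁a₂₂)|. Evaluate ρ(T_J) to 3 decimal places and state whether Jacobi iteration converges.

a₁₂a₂₁/(a₁₁a₂₂) = (3)·(6) / ((9)·(3)) = 0.666667
ρ = √|0.666667| = √0.666667 = 0.816
ρ < 1, so Jacobi converges

0.816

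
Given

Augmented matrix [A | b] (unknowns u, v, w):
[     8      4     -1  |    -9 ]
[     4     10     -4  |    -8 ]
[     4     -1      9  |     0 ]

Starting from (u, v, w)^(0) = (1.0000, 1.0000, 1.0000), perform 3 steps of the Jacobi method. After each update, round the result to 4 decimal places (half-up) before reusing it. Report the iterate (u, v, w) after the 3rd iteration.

Iteration 1:
  u = (-9 - (4)·1.0000 - (-1)·1.0000) / (8) = -1.5000
  v = (-8 - (4)·1.0000 - (-4)·1.0000) / (10) = -0.8000
  w = (0 - (4)·1.0000 - (-1)·1.0000) / (9) = -0.3333
Iteration 2:
  u = (-9 - (4)·-0.8000 - (-1)·-0.3333) / (8) = -0.7667
  v = (-8 - (4)·-1.5000 - (-4)·-0.3333) / (10) = -0.3333
  w = (0 - (4)·-1.5000 - (-1)·-0.8000) / (9) = 0.5778
Iteration 3:
  u = (-9 - (4)·-0.3333 - (-1)·0.5778) / (8) = -0.8861
  v = (-8 - (4)·-0.7667 - (-4)·0.5778) / (10) = -0.2622
  w = (0 - (4)·-0.7667 - (-1)·-0.3333) / (9) = 0.3037

(-0.8861, -0.2622, 0.3037)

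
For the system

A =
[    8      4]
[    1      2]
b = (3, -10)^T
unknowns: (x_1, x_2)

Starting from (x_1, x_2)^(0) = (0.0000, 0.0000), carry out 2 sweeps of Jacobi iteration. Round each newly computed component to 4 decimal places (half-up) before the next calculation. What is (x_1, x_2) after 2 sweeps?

Iteration 1:
  x_1 = (3 - (4)·0.0000) / (8) = 0.3750
  x_2 = (-10 - (1)·0.0000) / (2) = -5.0000
Iteration 2:
  x_1 = (3 - (4)·-5.0000) / (8) = 2.8750
  x_2 = (-10 - (1)·0.3750) / (2) = -5.1875

(2.8750, -5.1875)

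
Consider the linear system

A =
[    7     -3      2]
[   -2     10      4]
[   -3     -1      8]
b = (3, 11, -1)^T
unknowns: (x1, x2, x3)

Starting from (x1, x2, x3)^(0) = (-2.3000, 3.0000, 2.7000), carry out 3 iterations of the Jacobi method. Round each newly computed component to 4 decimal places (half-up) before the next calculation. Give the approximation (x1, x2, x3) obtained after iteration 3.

Iteration 1:
  x1 = (3 - (-3)·3.0000 - (2)·2.7000) / (7) = 0.9429
  x2 = (11 - (-2)·-2.3000 - (4)·2.7000) / (10) = -0.4400
  x3 = (-1 - (-3)·-2.3000 - (-1)·3.0000) / (8) = -0.6125
Iteration 2:
  x1 = (3 - (-3)·-0.4400 - (2)·-0.6125) / (7) = 0.4150
  x2 = (11 - (-2)·0.9429 - (4)·-0.6125) / (10) = 1.5336
  x3 = (-1 - (-3)·0.9429 - (-1)·-0.4400) / (8) = 0.1736
Iteration 3:
  x1 = (3 - (-3)·1.5336 - (2)·0.1736) / (7) = 1.0362
  x2 = (11 - (-2)·0.4150 - (4)·0.1736) / (10) = 1.1136
  x3 = (-1 - (-3)·0.4150 - (-1)·1.5336) / (8) = 0.2223

(1.0362, 1.1136, 0.2223)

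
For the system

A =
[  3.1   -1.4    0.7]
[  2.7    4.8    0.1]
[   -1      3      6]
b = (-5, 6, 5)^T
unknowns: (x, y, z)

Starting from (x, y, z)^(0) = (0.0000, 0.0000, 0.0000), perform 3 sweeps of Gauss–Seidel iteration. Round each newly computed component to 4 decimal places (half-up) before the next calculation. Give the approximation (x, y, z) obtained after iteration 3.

(-0.9038, 1.7590, -0.1968)

Iteration 1:
  x = (-5 - (-1.4)·0.0000 - (0.7)·0.0000) / (3.1) = -1.6129
  y = (6 - (2.7)·-1.6129 - (0.1)·0.0000) / (4.8) = 2.1573
  z = (5 - (-1)·-1.6129 - (3)·2.1573) / (6) = -0.5141
Iteration 2:
  x = (-5 - (-1.4)·2.1573 - (0.7)·-0.5141) / (3.1) = -0.5226
  y = (6 - (2.7)·-0.5226 - (0.1)·-0.5141) / (4.8) = 1.5547
  z = (5 - (-1)·-0.5226 - (3)·1.5547) / (6) = -0.0311
Iteration 3:
  x = (-5 - (-1.4)·1.5547 - (0.7)·-0.0311) / (3.1) = -0.9038
  y = (6 - (2.7)·-0.9038 - (0.1)·-0.0311) / (4.8) = 1.7590
  z = (5 - (-1)·-0.9038 - (3)·1.7590) / (6) = -0.1968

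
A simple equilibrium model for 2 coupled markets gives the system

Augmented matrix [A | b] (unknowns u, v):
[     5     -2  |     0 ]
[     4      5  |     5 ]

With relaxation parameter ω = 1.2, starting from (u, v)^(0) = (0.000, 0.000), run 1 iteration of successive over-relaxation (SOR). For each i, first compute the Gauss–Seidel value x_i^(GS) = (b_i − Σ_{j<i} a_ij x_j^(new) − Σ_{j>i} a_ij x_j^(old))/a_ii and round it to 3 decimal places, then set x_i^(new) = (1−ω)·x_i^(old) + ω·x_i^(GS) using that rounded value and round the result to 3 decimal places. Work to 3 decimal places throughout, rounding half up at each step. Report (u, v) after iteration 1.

(0.000, 1.200)

Iteration 1:
  u: GS value = (0 - (-2)·0.000) / (5) = 0.000;  u ← (1−ω)·0.000 + ω·0.000 = 0.000
  v: GS value = (5 - (4)·0.000) / (5) = 1.000;  v ← (1−ω)·0.000 + ω·1.000 = 1.200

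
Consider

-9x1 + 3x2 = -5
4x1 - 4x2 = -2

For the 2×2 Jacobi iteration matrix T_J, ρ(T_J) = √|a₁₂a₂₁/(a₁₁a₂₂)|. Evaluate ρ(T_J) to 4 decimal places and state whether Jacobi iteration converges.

0.5774

a₁₂a₂₁/(a₁₁a₂₂) = (3)·(4) / ((-9)·(-4)) = 0.333333
ρ = √|0.333333| = √0.333333 = 0.5774
ρ < 1, so Jacobi converges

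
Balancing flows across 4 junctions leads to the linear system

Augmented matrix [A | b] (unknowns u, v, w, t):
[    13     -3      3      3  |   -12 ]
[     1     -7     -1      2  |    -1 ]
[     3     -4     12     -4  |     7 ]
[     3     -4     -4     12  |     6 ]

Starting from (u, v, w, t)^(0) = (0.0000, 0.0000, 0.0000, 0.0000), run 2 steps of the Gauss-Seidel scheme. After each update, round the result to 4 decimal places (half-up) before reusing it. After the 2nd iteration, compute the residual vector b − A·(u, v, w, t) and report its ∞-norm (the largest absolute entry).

Iteration 1:
  u = (-12 - (-3)·0.0000 - (3)·0.0000 - (3)·0.0000) / (13) = -0.9231
  v = (-1 - (1)·-0.9231 - (-1)·0.0000 - (2)·0.0000) / (-7) = 0.0110
  w = (7 - (3)·-0.9231 - (-4)·0.0110 - (-4)·0.0000) / (12) = 0.8178
  t = (6 - (3)·-0.9231 - (-4)·0.0110 - (-4)·0.8178) / (12) = 1.0070
Iteration 2:
  u = (-12 - (-3)·0.0110 - (3)·0.8178 - (3)·1.0070) / (13) = -1.3416
  v = (-1 - (1)·-1.3416 - (-1)·0.8178 - (2)·1.0070) / (-7) = 0.1221
  w = (7 - (3)·-1.3416 - (-4)·0.1221 - (-4)·1.0070) / (12) = 1.2951
  t = (6 - (3)·-1.3416 - (-4)·0.1221 - (-4)·1.2951) / (12) = 1.3078
Residual b − A·x = (-2.0016, -0.1242, 1.2032, 0.0000); ∞-norm = 2.0016

2.0016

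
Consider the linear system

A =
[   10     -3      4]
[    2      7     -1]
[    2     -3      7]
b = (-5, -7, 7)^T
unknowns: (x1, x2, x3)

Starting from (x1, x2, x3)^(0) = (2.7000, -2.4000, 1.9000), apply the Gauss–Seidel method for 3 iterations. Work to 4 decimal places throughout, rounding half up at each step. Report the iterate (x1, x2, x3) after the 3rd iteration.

(-1.0901, -0.5269, 1.0856)

Iteration 1:
  x1 = (-5 - (-3)·-2.4000 - (4)·1.9000) / (10) = -1.9800
  x2 = (-7 - (2)·-1.9800 - (-1)·1.9000) / (7) = -0.1629
  x3 = (7 - (2)·-1.9800 - (-3)·-0.1629) / (7) = 1.4959
Iteration 2:
  x1 = (-5 - (-3)·-0.1629 - (4)·1.4959) / (10) = -1.1472
  x2 = (-7 - (2)·-1.1472 - (-1)·1.4959) / (7) = -0.4585
  x3 = (7 - (2)·-1.1472 - (-3)·-0.4585) / (7) = 1.1313
Iteration 3:
  x1 = (-5 - (-3)·-0.4585 - (4)·1.1313) / (10) = -1.0901
  x2 = (-7 - (2)·-1.0901 - (-1)·1.1313) / (7) = -0.5269
  x3 = (7 - (2)·-1.0901 - (-3)·-0.5269) / (7) = 1.0856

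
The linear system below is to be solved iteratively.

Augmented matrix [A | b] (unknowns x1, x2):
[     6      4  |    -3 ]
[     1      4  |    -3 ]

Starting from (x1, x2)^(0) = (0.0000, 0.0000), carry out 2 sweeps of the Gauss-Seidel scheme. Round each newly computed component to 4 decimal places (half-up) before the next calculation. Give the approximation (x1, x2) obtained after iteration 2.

(-0.0833, -0.7292)

Iteration 1:
  x1 = (-3 - (4)·0.0000) / (6) = -0.5000
  x2 = (-3 - (1)·-0.5000) / (4) = -0.6250
Iteration 2:
  x1 = (-3 - (4)·-0.6250) / (6) = -0.0833
  x2 = (-3 - (1)·-0.0833) / (4) = -0.7292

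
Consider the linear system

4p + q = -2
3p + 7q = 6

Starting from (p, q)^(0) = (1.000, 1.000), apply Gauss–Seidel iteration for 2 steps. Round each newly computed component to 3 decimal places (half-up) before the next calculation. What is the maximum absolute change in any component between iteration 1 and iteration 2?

Iteration 1:
  p = (-2 - (1)·1.000) / (4) = -0.750
  q = (6 - (3)·-0.750) / (7) = 1.179
Iteration 2:
  p = (-2 - (1)·1.179) / (4) = -0.795
  q = (6 - (3)·-0.795) / (7) = 1.198
Change: (-0.045, 0.019) → max |·| = 0.045

0.045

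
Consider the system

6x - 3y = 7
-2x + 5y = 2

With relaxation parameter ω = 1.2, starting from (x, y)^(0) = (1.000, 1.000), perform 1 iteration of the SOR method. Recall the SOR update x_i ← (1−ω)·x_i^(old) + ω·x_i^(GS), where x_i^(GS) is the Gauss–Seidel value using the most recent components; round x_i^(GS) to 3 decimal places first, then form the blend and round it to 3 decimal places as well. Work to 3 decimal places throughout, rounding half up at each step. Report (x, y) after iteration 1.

(1.800, 1.144)

Iteration 1:
  x: GS value = (7 - (-3)·1.000) / (6) = 1.667;  x ← (1−ω)·1.000 + ω·1.667 = 1.800
  y: GS value = (2 - (-2)·1.800) / (5) = 1.120;  y ← (1−ω)·1.000 + ω·1.120 = 1.144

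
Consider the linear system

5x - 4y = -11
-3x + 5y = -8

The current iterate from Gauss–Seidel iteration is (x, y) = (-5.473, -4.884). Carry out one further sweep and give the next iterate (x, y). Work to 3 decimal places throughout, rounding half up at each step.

One sweep:
  x = (-11 - (-4)·-4.884) / (5) = -6.107
  y = (-8 - (-3)·-6.107) / (5) = -5.264

(-6.107, -5.264)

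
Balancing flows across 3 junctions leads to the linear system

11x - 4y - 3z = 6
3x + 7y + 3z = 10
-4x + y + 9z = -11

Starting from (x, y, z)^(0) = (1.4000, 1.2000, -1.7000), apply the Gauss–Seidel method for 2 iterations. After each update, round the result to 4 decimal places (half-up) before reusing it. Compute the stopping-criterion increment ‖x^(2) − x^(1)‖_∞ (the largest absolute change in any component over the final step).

Iteration 1:
  x = (6 - (-4)·1.2000 - (-3)·-1.7000) / (11) = 0.5182
  y = (10 - (3)·0.5182 - (3)·-1.7000) / (7) = 1.9351
  z = (-11 - (-4)·0.5182 - (1)·1.9351) / (9) = -1.2069
Iteration 2:
  x = (6 - (-4)·1.9351 - (-3)·-1.2069) / (11) = 0.9200
  y = (10 - (3)·0.9200 - (3)·-1.2069) / (7) = 1.5515
  z = (-11 - (-4)·0.9200 - (1)·1.5515) / (9) = -0.9857
Change: (0.4018, -0.3836, 0.2212) → max |·| = 0.4018

0.4018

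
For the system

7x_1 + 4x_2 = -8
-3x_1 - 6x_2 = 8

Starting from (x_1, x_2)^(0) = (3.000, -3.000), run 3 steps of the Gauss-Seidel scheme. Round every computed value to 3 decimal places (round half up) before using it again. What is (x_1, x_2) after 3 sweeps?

Iteration 1:
  x_1 = (-8 - (4)·-3.000) / (7) = 0.571
  x_2 = (8 - (-3)·0.571) / (-6) = -1.619
Iteration 2:
  x_1 = (-8 - (4)·-1.619) / (7) = -0.218
  x_2 = (8 - (-3)·-0.218) / (-6) = -1.224
Iteration 3:
  x_1 = (-8 - (4)·-1.224) / (7) = -0.443
  x_2 = (8 - (-3)·-0.443) / (-6) = -1.112

(-0.443, -1.112)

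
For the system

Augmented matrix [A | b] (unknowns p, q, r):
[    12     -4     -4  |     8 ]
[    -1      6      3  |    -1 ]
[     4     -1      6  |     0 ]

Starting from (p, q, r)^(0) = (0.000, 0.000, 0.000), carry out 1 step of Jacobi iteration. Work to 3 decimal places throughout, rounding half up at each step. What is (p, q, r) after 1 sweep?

Iteration 1:
  p = (8 - (-4)·0.000 - (-4)·0.000) / (12) = 0.667
  q = (-1 - (-1)·0.000 - (3)·0.000) / (6) = -0.167
  r = (0 - (4)·0.000 - (-1)·0.000) / (6) = 0.000

(0.667, -0.167, 0.000)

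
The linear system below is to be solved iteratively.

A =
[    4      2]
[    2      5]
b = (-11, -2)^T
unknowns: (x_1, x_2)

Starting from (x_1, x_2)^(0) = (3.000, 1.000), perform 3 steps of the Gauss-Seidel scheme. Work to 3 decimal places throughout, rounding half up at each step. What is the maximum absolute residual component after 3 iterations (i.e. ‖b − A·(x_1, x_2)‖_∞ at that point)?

Iteration 1:
  x_1 = (-11 - (2)·1.000) / (4) = -3.250
  x_2 = (-2 - (2)·-3.250) / (5) = 0.900
Iteration 2:
  x_1 = (-11 - (2)·0.900) / (4) = -3.200
  x_2 = (-2 - (2)·-3.200) / (5) = 0.880
Iteration 3:
  x_1 = (-11 - (2)·0.880) / (4) = -3.190
  x_2 = (-2 - (2)·-3.190) / (5) = 0.876
Residual b − A·x = (0.008, 0.000); ∞-norm = 0.008

0.008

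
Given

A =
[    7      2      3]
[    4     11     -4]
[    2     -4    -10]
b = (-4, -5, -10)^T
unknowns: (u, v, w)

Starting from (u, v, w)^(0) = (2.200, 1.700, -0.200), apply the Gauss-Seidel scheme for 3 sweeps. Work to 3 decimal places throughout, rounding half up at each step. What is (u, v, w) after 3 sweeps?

(-0.945, 0.160, 0.747)

Iteration 1:
  u = (-4 - (2)·1.700 - (3)·-0.200) / (7) = -0.971
  v = (-5 - (4)·-0.971 - (-4)·-0.200) / (11) = -0.174
  w = (-10 - (2)·-0.971 - (-4)·-0.174) / (-10) = 0.875
Iteration 2:
  u = (-4 - (2)·-0.174 - (3)·0.875) / (7) = -0.897
  v = (-5 - (4)·-0.897 - (-4)·0.875) / (11) = 0.190
  w = (-10 - (2)·-0.897 - (-4)·0.190) / (-10) = 0.745
Iteration 3:
  u = (-4 - (2)·0.190 - (3)·0.745) / (7) = -0.945
  v = (-5 - (4)·-0.945 - (-4)·0.745) / (11) = 0.160
  w = (-10 - (2)·-0.945 - (-4)·0.160) / (-10) = 0.747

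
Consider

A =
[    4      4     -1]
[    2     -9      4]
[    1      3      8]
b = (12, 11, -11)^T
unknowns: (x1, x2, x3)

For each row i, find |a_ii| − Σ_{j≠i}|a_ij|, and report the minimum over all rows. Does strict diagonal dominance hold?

row 1: |4| − (4+1) = -1
row 2: |-9| − (2+4) = 3
row 3: |8| − (1+3) = 4
minimum over rows = -1 → not strictly diagonally dominant

-1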